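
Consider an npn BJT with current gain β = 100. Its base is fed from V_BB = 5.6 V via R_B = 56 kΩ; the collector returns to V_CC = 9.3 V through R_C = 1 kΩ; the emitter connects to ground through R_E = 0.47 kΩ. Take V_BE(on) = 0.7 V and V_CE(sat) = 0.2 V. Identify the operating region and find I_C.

Assume active. Base-emitter loop: I_B = (V_BB − V_BE)/(R_B + (β+1)R_E) = (5.6 − 0.7)/(56 + 101×0.47) = 0.0474 mA.
I_C = β·I_B = 100×0.0474 = 4.74 mA.
V_CE = V_CC − I_C·R_C − I_E·R_E = 9.3 − 4.74×1 − 4.78×0.47 = 2.32 V > V_CE(sat), so the active-region assumption holds.

active; I_C ≈ 4.7 mA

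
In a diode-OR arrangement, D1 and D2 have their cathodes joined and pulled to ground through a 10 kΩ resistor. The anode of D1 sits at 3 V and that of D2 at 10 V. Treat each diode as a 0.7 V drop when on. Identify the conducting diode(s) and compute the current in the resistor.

Assume both conduct. Then node N would need to be at both 3−0.7 = 2.3 V and 10−0.7 = 9.3 V, which is impossible.
Assume only D2 conducts: V_N = 10 − 0.7 = 9.3 V, so I_R = 9.3/10 = 0.93 mA.
Check D1: its anode-to-cathode voltage is 3 − 9.3 = -6.3 V < 0.7 V, so it is off. The assumption is consistent.

Only D2 conducts; I_R ≈ 0.93 mA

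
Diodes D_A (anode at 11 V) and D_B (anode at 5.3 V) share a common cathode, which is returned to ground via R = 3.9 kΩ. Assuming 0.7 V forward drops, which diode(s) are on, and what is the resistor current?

Only D_A conducts; I_R ≈ 2.6 mA

Assume both conduct. Then node N would need to be at both 11−0.7 = 10.3 V and 5.3−0.7 = 4.6 V, which is impossible.
Assume only D_A conducts: V_N = 11 − 0.7 = 10.3 V, so I_R = 10.3/3.9 = 2.64 mA.
Check D_B: its anode-to-cathode voltage is 5.3 − 10.3 = -5 V < 0.7 V, so it is off. The assumption is consistent.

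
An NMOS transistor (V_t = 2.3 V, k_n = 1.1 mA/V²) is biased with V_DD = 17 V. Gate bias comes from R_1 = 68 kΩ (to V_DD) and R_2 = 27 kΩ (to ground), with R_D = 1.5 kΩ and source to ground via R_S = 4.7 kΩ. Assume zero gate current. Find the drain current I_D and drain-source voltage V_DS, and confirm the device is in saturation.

I_D ≈ 0.37 mA, V_DS ≈ 15 V

V_G = V_DD·R_2/(R_1+R_2) = 17×27/95 = 4.83 V.
Assume saturation: I_D = (k_n/2)(V_GS − V_t)² with V_GS = V_G − I_D·R_S = 4.83 − 4.7·I_D.
Substituting gives 12.1·I_D² − 14.1·I_D + 3.52 = 0, with roots I_D = 0.365 or 0.794 mA.
The root I_D = 0.794 mA gives V_GS = 1.1 V ≤ V_t, so take I_D = 0.365 mA.
Then V_GS = 3.11 V and V_DS = V_DD − I_D(R_D+R_S) = 17 − 0.365×6.2 = 14.7 V.
Saturation requires V_DS ≥ V_GS − V_t = 0.815 V; 14.7 ≥ 0.815 ✓.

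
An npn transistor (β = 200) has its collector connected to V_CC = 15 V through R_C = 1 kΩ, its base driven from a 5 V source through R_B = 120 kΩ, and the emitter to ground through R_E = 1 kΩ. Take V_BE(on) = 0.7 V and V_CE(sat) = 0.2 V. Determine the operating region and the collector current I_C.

active; I_C ≈ 2.7 mA

Assume active. Base-emitter loop: I_B = (V_BB − V_BE)/(R_B + (β+1)R_E) = (5 − 0.7)/(120 + 201×1) = 0.0134 mA.
I_C = β·I_B = 200×0.0134 = 2.68 mA.
V_CE = V_CC − I_C·R_C − I_E·R_E = 15 − 2.68×1 − 2.69×1 = 9.63 V > V_CE(sat), so the active-region assumption holds.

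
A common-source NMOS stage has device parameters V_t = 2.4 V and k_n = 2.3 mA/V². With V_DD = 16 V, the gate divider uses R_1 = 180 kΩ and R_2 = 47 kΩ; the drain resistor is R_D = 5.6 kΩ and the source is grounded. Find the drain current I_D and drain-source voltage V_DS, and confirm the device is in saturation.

V_G = V_DD·R_2/(R_1+R_2) = 16×47/227 = 3.31 V. With the source grounded, V_GS = V_G = 3.31 V.
Assume saturation: I_D = (k_n/2)(V_GS − V_t)² = (2.3/2)×(3.31 − 2.4)² = 1.15×0.913² = 0.958 mA.
V_DS = V_DD − I_D·R_D = 16 − 0.958×5.6 = 10.6 V.
Saturation requires V_DS ≥ V_GS − V_t = 0.913 V; 10.6 ≥ 0.913 ✓.

I_D ≈ 0.96 mA, V_DS ≈ 11 V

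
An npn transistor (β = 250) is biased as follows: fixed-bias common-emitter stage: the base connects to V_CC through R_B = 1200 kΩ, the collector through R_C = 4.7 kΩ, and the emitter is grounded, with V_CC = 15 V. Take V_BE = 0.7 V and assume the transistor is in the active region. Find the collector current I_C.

Base loop: V_CC = I_B·R_B + V_BE, so I_B = (15 − 0.7)/1200 kΩ = 0.0119 mA.
In the active region I_C = β·I_B = 250 × 0.0119 = 2.98 mA.
Collector loop: V_CE = V_CC − I_C·R_C = 15 − 2.98×4.7 = 0.998 V.
Since V_CE = 0.998 V > V_CE(sat) ≈ 0.2 V, the transistor is in the active region as assumed.

I_C ≈ 3 mA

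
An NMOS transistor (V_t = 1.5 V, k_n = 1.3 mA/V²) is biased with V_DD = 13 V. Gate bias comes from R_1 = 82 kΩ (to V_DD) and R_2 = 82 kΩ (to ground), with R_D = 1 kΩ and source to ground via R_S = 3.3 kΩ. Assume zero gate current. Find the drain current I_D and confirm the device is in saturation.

V_G = V_DD·R_2/(R_1+R_2) = 13×82/164 = 6.5 V.
Assume saturation: I_D = (k_n/2)(V_GS − V_t)² with V_GS = V_G − I_D·R_S = 6.5 − 3.3·I_D.
Substituting gives 7.08·I_D² − 22.4·I_D + 16.2 = 0, with roots I_D = 1.12 or 2.05 mA.
The root I_D = 2.05 mA gives V_GS = -0.278 V ≤ V_t, so take I_D = 1.12 mA.
Then V_GS = 2.81 V and V_DS = V_DD − I_D(R_D+R_S) = 13 − 1.12×4.3 = 8.19 V.
Saturation requires V_DS ≥ V_GS − V_t = 1.31 V; 8.19 ≥ 1.31 ✓.

I_D ≈ 1.1 mA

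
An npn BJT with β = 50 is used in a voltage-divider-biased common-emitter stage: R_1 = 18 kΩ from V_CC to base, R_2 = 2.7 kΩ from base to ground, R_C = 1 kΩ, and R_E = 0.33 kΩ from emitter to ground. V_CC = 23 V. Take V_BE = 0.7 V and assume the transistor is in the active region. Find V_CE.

Thevenize the base divider: V_Th = V_CC·R_2/(R_1+R_2) = 23×2.7/20.7 = 3 V, R_Th = R_1‖R_2 = 2.35 kΩ.
Base-emitter loop: V_Th = I_B·R_Th + V_BE + (β+1)I_B·R_E, so I_B = (3 − 0.7) / (2.35 + 51×0.33) = 0.12 mA.
I_C = β·I_B = 50×0.12 = 6 mA, and I_E = (β+1)I_B = 6.12 mA.
V_CE = V_CC − I_C·R_C − I_E·R_E = 23 − 6×1 − 6.12×0.33 = 15 V.
V_CE = 15 V > 0.2 V confirms active-region operation.

V_CE ≈ 15 V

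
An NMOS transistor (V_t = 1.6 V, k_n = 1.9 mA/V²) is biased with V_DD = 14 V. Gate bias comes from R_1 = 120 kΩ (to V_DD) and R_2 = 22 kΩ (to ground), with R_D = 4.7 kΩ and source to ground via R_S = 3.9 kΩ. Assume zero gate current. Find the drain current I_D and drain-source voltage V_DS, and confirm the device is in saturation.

V_G = V_DD·R_2/(R_1+R_2) = 14×22/142 = 2.17 V.
Assume saturation: I_D = (k_n/2)(V_GS − V_t)² with V_GS = V_G − I_D·R_S = 2.17 − 3.9·I_D.
Substituting gives 14.4·I_D² − 5.22·I_D + 0.308 = 0, with roots I_D = 0.0742 or 0.287 mA.
The root I_D = 0.287 mA gives V_GS = 1.05 V ≤ V_t, so take I_D = 0.0742 mA.
Then V_GS = 1.88 V and V_DS = V_DD − I_D(R_D+R_S) = 14 − 0.0742×8.6 = 13.4 V.
Saturation requires V_DS ≥ V_GS − V_t = 0.28 V; 13.4 ≥ 0.28 ✓.

I_D ≈ 0.074 mA, V_DS ≈ 13 V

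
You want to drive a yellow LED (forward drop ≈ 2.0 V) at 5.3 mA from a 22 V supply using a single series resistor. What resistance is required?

R ≈ 3.8 kΩ

The resistor drops V_S − V_D = 22 − 2.0 = 20 V at 5.3 mA.
R = 20 V / 5.3 mA = 3.77 kΩ.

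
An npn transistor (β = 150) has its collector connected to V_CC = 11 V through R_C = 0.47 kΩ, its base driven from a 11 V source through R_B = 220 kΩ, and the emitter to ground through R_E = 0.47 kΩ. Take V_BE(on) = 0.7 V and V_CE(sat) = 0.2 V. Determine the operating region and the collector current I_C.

active; I_C ≈ 5.3 mA

Assume active. Base-emitter loop: I_B = (V_BB − V_BE)/(R_B + (β+1)R_E) = (11 − 0.7)/(220 + 151×0.47) = 0.0354 mA.
I_C = β·I_B = 150×0.0354 = 5.31 mA.
V_CE = V_CC − I_C·R_C − I_E·R_E = 11 − 5.31×0.47 − 5.35×0.47 = 5.99 V > V_CE(sat), so the active-region assumption holds.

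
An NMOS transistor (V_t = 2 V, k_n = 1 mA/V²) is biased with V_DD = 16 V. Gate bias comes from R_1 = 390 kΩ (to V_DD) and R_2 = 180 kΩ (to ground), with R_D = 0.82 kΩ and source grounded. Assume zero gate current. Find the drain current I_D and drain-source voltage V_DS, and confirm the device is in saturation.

V_G = V_DD·R_2/(R_1+R_2) = 16×180/570 = 5.05 V. With the source grounded, V_GS = V_G = 5.05 V.
Assume saturation: I_D = (k_n/2)(V_GS − V_t)² = (1/2)×(5.05 − 2)² = 0.5×3.05² = 4.66 mA.
V_DS = V_DD − I_D·R_D = 16 − 4.66×0.82 = 12.2 V.
Saturation requires V_DS ≥ V_GS − V_t = 3.05 V; 12.2 ≥ 3.05 ✓.

I_D ≈ 4.7 mA, V_DS ≈ 12 V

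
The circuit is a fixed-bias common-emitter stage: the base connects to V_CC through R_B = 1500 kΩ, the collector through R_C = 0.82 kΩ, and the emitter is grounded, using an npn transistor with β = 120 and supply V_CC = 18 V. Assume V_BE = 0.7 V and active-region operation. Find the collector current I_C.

Base loop: V_CC = I_B·R_B + V_BE, so I_B = (18 − 0.7)/1500 kΩ = 0.0115 mA.
In the active region I_C = β·I_B = 120 × 0.0115 = 1.38 mA.
Collector loop: V_CE = V_CC − I_C·R_C = 18 − 1.38×0.82 = 16.9 V.
Since V_CE = 16.9 V > V_CE(sat) ≈ 0.2 V, the transistor is in the active region as assumed.

I_C ≈ 1.4 mA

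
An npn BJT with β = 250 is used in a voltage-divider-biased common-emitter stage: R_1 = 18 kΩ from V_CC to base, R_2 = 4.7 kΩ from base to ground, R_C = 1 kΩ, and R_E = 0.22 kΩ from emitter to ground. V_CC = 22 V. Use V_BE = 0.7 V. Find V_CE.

V_CE ≈ 2 V

Thevenize the base divider: V_Th = V_CC·R_2/(R_1+R_2) = 22×4.7/22.7 = 4.56 V, R_Th = R_1‖R_2 = 3.73 kΩ.
Base-emitter loop: V_Th = I_B·R_Th + V_BE + (β+1)I_B·R_E, so I_B = (4.56 − 0.7) / (3.73 + 251×0.22) = 0.0654 mA.
I_C = β·I_B = 250×0.0654 = 16.3 mA, and I_E = (β+1)I_B = 16.4 mA.
V_CE = V_CC − I_C·R_C − I_E·R_E = 22 − 16.3×1 − 16.4×0.22 = 2.04 V.
V_CE = 2.04 V > 0.2 V confirms active-region operation.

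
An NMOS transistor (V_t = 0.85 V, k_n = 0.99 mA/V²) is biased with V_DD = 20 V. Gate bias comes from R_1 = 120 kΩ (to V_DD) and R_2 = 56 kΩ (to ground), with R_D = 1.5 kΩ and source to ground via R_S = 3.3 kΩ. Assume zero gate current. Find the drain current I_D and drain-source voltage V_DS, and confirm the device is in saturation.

V_G = V_DD·R_2/(R_1+R_2) = 20×56/176 = 6.36 V.
Assume saturation: I_D = (k_n/2)(V_GS − V_t)² with V_GS = V_G − I_D·R_S = 6.36 − 3.3·I_D.
Substituting gives 5.39·I_D² − 19·I_D + 15 = 0, with roots I_D = 1.2 or 2.33 mA.
The root I_D = 2.33 mA gives V_GS = -1.32 V ≤ V_t, so take I_D = 1.2 mA.
Then V_GS = 2.41 V and V_DS = V_DD − I_D(R_D+R_S) = 20 − 1.2×4.8 = 14.2 V.
Saturation requires V_DS ≥ V_GS − V_t = 1.56 V; 14.2 ≥ 1.56 ✓.

I_D ≈ 1.2 mA, V_DS ≈ 14 V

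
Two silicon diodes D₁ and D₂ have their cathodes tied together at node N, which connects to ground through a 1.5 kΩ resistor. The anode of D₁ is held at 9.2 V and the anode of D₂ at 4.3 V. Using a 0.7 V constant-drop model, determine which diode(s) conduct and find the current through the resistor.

Only D₁ conducts; I_R ≈ 5.7 mA

Assume both conduct. Then node N would need to be at both 9.2−0.7 = 8.5 V and 4.3−0.7 = 3.6 V, which is impossible.
Assume only D₁ conducts: V_N = 9.2 − 0.7 = 8.5 V, so I_R = 8.5/1.5 = 5.67 mA.
Check D₂: its anode-to-cathode voltage is 4.3 − 8.5 = -4.2 V < 0.7 V, so it is off. The assumption is consistent.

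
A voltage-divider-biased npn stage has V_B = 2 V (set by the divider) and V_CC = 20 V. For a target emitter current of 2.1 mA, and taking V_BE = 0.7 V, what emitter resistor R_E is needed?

R_E ≈ 0.62 kΩ

V_E = V_B − V_BE = 2 − 0.7 = 1.3 V.
R_E = V_E / I_E = 1.3 / 2.1 = 0.619 kΩ.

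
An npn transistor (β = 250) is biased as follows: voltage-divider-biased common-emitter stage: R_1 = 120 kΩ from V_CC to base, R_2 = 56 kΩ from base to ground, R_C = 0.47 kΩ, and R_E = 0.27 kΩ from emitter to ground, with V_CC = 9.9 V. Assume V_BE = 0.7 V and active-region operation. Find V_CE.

Thevenize the base divider: V_Th = V_CC·R_2/(R_1+R_2) = 9.9×56/176 = 3.15 V, R_Th = R_1‖R_2 = 38.2 kΩ.
Base-emitter loop: V_Th = I_B·R_Th + V_BE + (β+1)I_B·R_E, so I_B = (3.15 − 0.7) / (38.2 + 251×0.27) = 0.0231 mA.
I_C = β·I_B = 250×0.0231 = 5.78 mA, and I_E = (β+1)I_B = 5.8 mA.
V_CE = V_CC − I_C·R_C − I_E·R_E = 9.9 − 5.78×0.47 − 5.8×0.27 = 5.62 V.
V_CE = 5.62 V > 0.2 V confirms active-region operation.

V_CE ≈ 5.6 V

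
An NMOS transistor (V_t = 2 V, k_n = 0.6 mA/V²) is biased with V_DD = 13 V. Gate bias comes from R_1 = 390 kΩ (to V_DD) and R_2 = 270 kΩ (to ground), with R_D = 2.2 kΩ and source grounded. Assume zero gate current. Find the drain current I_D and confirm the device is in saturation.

V_G = V_DD·R_2/(R_1+R_2) = 13×270/660 = 5.32 V. With the source grounded, V_GS = V_G = 5.32 V.
Assume saturation: I_D = (k_n/2)(V_GS − V_t)² = (0.6/2)×(5.32 − 2)² = 0.3×3.32² = 3.3 mA.
V_DS = V_DD − I_D·R_D = 13 − 3.3×2.2 = 5.73 V.
Saturation requires V_DS ≥ V_GS − V_t = 3.32 V; 5.73 ≥ 3.32 ✓.

I_D ≈ 3.3 mA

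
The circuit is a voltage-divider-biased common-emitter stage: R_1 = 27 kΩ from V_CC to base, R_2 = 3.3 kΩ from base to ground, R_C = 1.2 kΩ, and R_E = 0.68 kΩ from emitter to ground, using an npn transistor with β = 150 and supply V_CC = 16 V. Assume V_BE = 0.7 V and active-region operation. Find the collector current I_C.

Thevenize the base divider: V_Th = V_CC·R_2/(R_1+R_2) = 16×3.3/30.3 = 1.74 V, R_Th = R_1‖R_2 = 2.94 kΩ.
Base-emitter loop: V_Th = I_B·R_Th + V_BE + (β+1)I_B·R_E, so I_B = (1.74 − 0.7) / (2.94 + 151×0.68) = 0.00987 mA.
I_C = β·I_B = 150×0.00987 = 1.48 mA, and I_E = (β+1)I_B = 1.49 mA.
V_CE = V_CC − I_C·R_C − I_E·R_E = 16 − 1.48×1.2 − 1.49×0.68 = 13.2 V.
V_CE = 13.2 V > 0.2 V confirms active-region operation.

I_C ≈ 1.5 mA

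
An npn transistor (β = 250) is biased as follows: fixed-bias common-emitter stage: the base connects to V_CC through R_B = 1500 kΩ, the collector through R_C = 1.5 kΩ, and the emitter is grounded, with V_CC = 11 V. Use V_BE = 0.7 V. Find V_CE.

V_CE ≈ 8.4 V

Base loop: V_CC = I_B·R_B + V_BE, so I_B = (11 − 0.7)/1500 kΩ = 0.00687 mA.
In the active region I_C = β·I_B = 250 × 0.00687 = 1.72 mA.
Collector loop: V_CE = V_CC − I_C·R_C = 11 − 1.72×1.5 = 8.43 V.
Since V_CE = 8.43 V > V_CE(sat) ≈ 0.2 V, the transistor is in the active region as assumed.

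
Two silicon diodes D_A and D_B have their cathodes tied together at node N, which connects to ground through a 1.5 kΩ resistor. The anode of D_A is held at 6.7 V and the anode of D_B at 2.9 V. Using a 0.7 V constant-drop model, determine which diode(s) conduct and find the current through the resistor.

Only D_A conducts; I_R ≈ 4 mA

Assume both conduct. Then node N would need to be at both 6.7−0.7 = 6 V and 2.9−0.7 = 2.2 V, which is impossible.
Assume only D_A conducts: V_N = 6.7 − 0.7 = 6 V, so I_R = 6/1.5 = 4 mA.
Check D_B: its anode-to-cathode voltage is 2.9 − 6 = -3.1 V < 0.7 V, so it is off. The assumption is consistent.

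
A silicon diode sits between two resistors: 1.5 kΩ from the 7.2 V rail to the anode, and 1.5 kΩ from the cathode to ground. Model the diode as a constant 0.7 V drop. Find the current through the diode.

The two resistors are in series with the diode, so KVL gives 7.2 = I·1.5 + 0.7 + I·1.5.
I = (7.2 − 0.7) / (1.5 + 1.5) kΩ = 6.5 / 3 = 2.17 mA.

I ≈ 2.2 mA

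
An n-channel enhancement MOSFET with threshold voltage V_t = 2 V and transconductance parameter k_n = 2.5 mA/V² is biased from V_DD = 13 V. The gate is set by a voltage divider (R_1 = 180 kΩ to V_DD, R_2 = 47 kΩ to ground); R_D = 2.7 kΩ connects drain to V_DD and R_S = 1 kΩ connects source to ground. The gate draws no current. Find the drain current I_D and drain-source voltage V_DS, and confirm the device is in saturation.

V_G = V_DD·R_2/(R_1+R_2) = 13×47/227 = 2.69 V.
Assume saturation: I_D = (k_n/2)(V_GS − V_t)² with V_GS = V_G − I_D·R_S = 2.69 − 1·I_D.
Substituting gives 1.25·I_D² − 2.73·I_D + 0.598 = 0, with roots I_D = 0.247 or 1.94 mA.
The root I_D = 1.94 mA gives V_GS = 0.755 V ≤ V_t, so take I_D = 0.247 mA.
Then V_GS = 2.44 V and V_DS = V_DD − I_D(R_D+R_S) = 13 − 0.247×3.7 = 12.1 V.
Saturation requires V_DS ≥ V_GS − V_t = 0.445 V; 12.1 ≥ 0.445 ✓.

I_D ≈ 0.25 mA, V_DS ≈ 12 V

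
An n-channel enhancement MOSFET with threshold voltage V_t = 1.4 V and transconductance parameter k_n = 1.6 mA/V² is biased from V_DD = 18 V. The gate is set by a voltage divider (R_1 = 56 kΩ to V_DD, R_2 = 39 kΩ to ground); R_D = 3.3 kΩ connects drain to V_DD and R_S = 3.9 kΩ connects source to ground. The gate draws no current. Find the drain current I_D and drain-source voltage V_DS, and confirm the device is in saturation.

I_D ≈ 1.2 mA, V_DS ≈ 9.2 V

V_G = V_DD·R_2/(R_1+R_2) = 18×39/95 = 7.39 V.
Assume saturation: I_D = (k_n/2)(V_GS − V_t)² with V_GS = V_G − I_D·R_S = 7.39 − 3.9·I_D.
Substituting gives 12.2·I_D² − 38.4·I_D + 28.7 = 0, with roots I_D = 1.22 or 1.93 mA.
The root I_D = 1.93 mA gives V_GS = -0.155 V ≤ V_t, so take I_D = 1.22 mA.
Then V_GS = 2.63 V and V_DS = V_DD − I_D(R_D+R_S) = 18 − 1.22×7.2 = 9.22 V.
Saturation requires V_DS ≥ V_GS − V_t = 1.23 V; 9.22 ≥ 1.23 ✓.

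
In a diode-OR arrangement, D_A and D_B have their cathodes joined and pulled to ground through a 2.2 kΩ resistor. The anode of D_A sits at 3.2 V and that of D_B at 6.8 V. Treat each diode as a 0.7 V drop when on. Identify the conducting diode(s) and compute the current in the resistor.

Assume both conduct. Then node N would need to be at both 3.2−0.7 = 2.5 V and 6.8−0.7 = 6.1 V, which is impossible.
Assume only D_B conducts: V_N = 6.8 − 0.7 = 6.1 V, so I_R = 6.1/2.2 = 2.77 mA.
Check D_A: its anode-to-cathode voltage is 3.2 − 6.1 = -2.9 V < 0.7 V, so it is off. The assumption is consistent.

Only D_B conducts; I_R ≈ 2.8 mA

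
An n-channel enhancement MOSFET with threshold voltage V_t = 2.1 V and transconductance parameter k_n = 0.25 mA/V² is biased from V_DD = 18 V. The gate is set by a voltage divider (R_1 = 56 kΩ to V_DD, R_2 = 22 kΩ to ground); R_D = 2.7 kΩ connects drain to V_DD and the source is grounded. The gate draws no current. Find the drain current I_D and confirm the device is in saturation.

V_G = V_DD·R_2/(R_1+R_2) = 18×22/78 = 5.08 V. With the source grounded, V_GS = V_G = 5.08 V.
Assume saturation: I_D = (k_n/2)(V_GS − V_t)² = (0.25/2)×(5.08 − 2.1)² = 0.125×2.98² = 1.11 mA.
V_DS = V_DD − I_D·R_D = 18 − 1.11×2.7 = 15 V.
Saturation requires V_DS ≥ V_GS − V_t = 2.98 V; 15 ≥ 2.98 ✓.

I_D ≈ 1.1 mA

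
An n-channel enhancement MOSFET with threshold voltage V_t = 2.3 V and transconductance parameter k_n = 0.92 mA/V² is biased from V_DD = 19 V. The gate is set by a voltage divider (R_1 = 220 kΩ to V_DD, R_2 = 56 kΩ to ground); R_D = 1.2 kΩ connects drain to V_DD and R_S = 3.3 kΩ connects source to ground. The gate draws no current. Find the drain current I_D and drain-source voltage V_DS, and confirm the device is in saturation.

V_G = V_DD·R_2/(R_1+R_2) = 19×56/276 = 3.86 V.
Assume saturation: I_D = (k_n/2)(V_GS − V_t)² with V_GS = V_G − I_D·R_S = 3.86 − 3.3·I_D.
Substituting gives 5.01·I_D² − 5.72·I_D + 1.11 = 0, with roots I_D = 0.249 or 0.894 mA.
The root I_D = 0.894 mA gives V_GS = 0.906 V ≤ V_t, so take I_D = 0.249 mA.
Then V_GS = 3.04 V and V_DS = V_DD − I_D(R_D+R_S) = 19 − 0.249×4.5 = 17.9 V.
Saturation requires V_DS ≥ V_GS − V_t = 0.735 V; 17.9 ≥ 0.735 ✓.

I_D ≈ 0.25 mA, V_DS ≈ 18 V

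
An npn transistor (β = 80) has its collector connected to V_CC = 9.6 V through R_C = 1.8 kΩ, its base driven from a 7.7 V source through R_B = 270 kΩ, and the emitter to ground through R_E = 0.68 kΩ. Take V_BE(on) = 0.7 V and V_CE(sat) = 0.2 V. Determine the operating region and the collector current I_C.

active; I_C ≈ 1.7 mA

Assume active. Base-emitter loop: I_B = (V_BB − V_BE)/(R_B + (β+1)R_E) = (7.7 − 0.7)/(270 + 81×0.68) = 0.0215 mA.
I_C = β·I_B = 80×0.0215 = 1.72 mA.
V_CE = V_CC − I_C·R_C − I_E·R_E = 9.6 − 1.72×1.8 − 1.74×0.68 = 5.31 V > V_CE(sat), so the active-region assumption holds.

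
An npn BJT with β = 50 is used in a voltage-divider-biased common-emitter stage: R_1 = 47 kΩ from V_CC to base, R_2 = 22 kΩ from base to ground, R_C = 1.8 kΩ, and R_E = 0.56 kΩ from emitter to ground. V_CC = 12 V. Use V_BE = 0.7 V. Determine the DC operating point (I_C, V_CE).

Thevenize the base divider: V_Th = V_CC·R_2/(R_1+R_2) = 12×22/69 = 3.83 V, R_Th = R_1‖R_2 = 15 kΩ.
Base-emitter loop: V_Th = I_B·R_Th + V_BE + (β+1)I_B·R_E, so I_B = (3.83 − 0.7) / (15 + 51×0.56) = 0.0718 mA.
I_C = β·I_B = 50×0.0718 = 3.59 mA, and I_E = (β+1)I_B = 3.66 mA.
V_CE = V_CC − I_C·R_C − I_E·R_E = 12 − 3.59×1.8 − 3.66×0.56 = 3.49 V.
V_CE = 3.49 V > 0.2 V confirms active-region operation.

I_C ≈ 3.6 mA, V_CE ≈ 3.5 V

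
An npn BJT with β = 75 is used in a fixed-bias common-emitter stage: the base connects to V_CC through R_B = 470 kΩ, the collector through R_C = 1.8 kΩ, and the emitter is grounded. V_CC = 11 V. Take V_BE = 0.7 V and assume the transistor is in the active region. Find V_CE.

V_CE ≈ 8 V

Base loop: V_CC = I_B·R_B + V_BE, so I_B = (11 − 0.7)/470 kΩ = 0.0219 mA.
In the active region I_C = β·I_B = 75 × 0.0219 = 1.64 mA.
Collector loop: V_CE = V_CC − I_C·R_C = 11 − 1.64×1.8 = 8.04 V.
Since V_CE = 8.04 V > V_CE(sat) ≈ 0.2 V, the transistor is in the active region as assumed.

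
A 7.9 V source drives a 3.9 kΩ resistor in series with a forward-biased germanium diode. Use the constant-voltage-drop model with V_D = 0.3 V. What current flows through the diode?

KVL around the loop: 7.9 = V_D + I·R = 0.3 + I × 3.9 kΩ.
So I = (7.9 − 0.3) / 3.9 kΩ = 7.6 / 3.9 = 1.95 mA.

I ≈ 1.9 mA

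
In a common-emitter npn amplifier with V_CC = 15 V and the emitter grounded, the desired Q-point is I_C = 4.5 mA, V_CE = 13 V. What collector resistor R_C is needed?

Collector loop: V_CC = I_C·R_C + V_CE.
R_C = (V_CC − V_CE)/I_C = (15 − 13)/4.5 = 0.444 kΩ.

R_C ≈ 0.44 kΩ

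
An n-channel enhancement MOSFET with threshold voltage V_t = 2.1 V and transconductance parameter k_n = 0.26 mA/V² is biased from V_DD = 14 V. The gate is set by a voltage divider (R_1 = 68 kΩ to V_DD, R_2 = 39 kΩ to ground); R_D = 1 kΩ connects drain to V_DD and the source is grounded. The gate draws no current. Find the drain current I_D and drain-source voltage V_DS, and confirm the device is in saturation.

V_G = V_DD·R_2/(R_1+R_2) = 14×39/107 = 5.1 V. With the source grounded, V_GS = V_G = 5.1 V.
Assume saturation: I_D = (k_n/2)(V_GS − V_t)² = (0.26/2)×(5.1 − 2.1)² = 0.13×3² = 1.17 mA.
V_DS = V_DD − I_D·R_D = 14 − 1.17×1 = 12.8 V.
Saturation requires V_DS ≥ V_GS − V_t = 3 V; 12.8 ≥ 3 ✓.

I_D ≈ 1.2 mA, V_DS ≈ 13 V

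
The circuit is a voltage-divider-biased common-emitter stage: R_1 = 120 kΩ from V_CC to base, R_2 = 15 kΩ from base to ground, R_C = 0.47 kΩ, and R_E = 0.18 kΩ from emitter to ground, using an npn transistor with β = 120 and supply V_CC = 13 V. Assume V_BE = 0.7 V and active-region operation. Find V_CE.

V_CE ≈ 11 V

Thevenize the base divider: V_Th = V_CC·R_2/(R_1+R_2) = 13×15/135 = 1.44 V, R_Th = R_1‖R_2 = 13.3 kΩ.
Base-emitter loop: V_Th = I_B·R_Th + V_BE + (β+1)I_B·R_E, so I_B = (1.44 − 0.7) / (13.3 + 121×0.18) = 0.0212 mA.
I_C = β·I_B = 120×0.0212 = 2.54 mA, and I_E = (β+1)I_B = 2.57 mA.
V_CE = V_CC − I_C·R_C − I_E·R_E = 13 − 2.54×0.47 − 2.57×0.18 = 11.3 V.
V_CE = 11.3 V > 0.2 V confirms active-region operation.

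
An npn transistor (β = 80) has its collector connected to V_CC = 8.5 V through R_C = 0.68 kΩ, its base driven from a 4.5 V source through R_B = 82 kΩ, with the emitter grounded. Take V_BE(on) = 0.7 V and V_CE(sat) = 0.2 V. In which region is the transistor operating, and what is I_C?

Assume active. Base-emitter loop: I_B = (V_BB − V_BE)/R_B = (4.5 − 0.7)/82 = 0.0463 mA.
I_C = β·I_B = 80×0.0463 = 3.71 mA.
V_CE = V_CC − I_C·R_C = 8.5 − 3.71×0.68 = 5.98 V > V_CE(sat), so the active-region assumption holds.

active; I_C ≈ 3.7 mA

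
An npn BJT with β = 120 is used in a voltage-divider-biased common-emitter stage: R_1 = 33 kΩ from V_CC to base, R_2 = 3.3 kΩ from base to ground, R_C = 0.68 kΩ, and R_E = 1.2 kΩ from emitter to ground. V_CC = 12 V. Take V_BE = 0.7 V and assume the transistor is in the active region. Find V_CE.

Thevenize the base divider: V_Th = V_CC·R_2/(R_1+R_2) = 12×3.3/36.3 = 1.09 V, R_Th = R_1‖R_2 = 3 kΩ.
Base-emitter loop: V_Th = I_B·R_Th + V_BE + (β+1)I_B·R_E, so I_B = (1.09 − 0.7) / (3 + 121×1.2) = 0.00264 mA.
I_C = β·I_B = 120×0.00264 = 0.317 mA, and I_E = (β+1)I_B = 0.319 mA.
V_CE = V_CC − I_C·R_C − I_E·R_E = 12 − 0.317×0.68 − 0.319×1.2 = 11.4 V.
V_CE = 11.4 V > 0.2 V confirms active-region operation.

V_CE ≈ 11 V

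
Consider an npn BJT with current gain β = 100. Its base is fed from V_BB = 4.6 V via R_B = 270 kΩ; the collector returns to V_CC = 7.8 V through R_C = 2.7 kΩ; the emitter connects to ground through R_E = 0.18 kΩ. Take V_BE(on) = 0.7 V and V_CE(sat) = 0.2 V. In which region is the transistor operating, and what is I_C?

active; I_C ≈ 1.4 mA

Assume active. Base-emitter loop: I_B = (V_BB − V_BE)/(R_B + (β+1)R_E) = (4.6 − 0.7)/(270 + 101×0.18) = 0.0135 mA.
I_C = β·I_B = 100×0.0135 = 1.35 mA.
V_CE = V_CC − I_C·R_C − I_E·R_E = 7.8 − 1.35×2.7 − 1.37×0.18 = 3.9 V > V_CE(sat), so the active-region assumption holds.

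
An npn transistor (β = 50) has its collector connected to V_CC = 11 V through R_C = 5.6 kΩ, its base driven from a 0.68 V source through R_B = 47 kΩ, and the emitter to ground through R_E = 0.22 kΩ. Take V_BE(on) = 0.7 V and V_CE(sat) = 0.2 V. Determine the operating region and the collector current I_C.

V_BB = 0.68 V ≤ V_BE(on) = 0.7 V, so the base-emitter junction is not forward biased.
The transistor is in cutoff: I_B = I_C = 0.

cutoff; I_C ≈ 0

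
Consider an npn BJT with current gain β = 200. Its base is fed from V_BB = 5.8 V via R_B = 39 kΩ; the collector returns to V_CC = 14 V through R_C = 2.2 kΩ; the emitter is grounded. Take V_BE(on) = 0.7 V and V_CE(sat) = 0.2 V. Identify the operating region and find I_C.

saturation; I_C ≈ 6.3 mA

Assume active: I_B = (5.8 − 0.7)/39 = 0.131 mA, giving I_C = β·I_B = 26.2 mA.
But then V_CE = 14 − 26.2×2.2 = -43.5 V < V_CE(sat) = 0.2 V — impossible in the active region.
So the transistor is saturated. With V_CE = 0.2 V, I_C = (V_CC − 0.2)/R_C = 13.8/2.2 = 6.27 mA.
Check: β·I_B = 26.2 mA > I_C = 6.27 mA, confirming saturation.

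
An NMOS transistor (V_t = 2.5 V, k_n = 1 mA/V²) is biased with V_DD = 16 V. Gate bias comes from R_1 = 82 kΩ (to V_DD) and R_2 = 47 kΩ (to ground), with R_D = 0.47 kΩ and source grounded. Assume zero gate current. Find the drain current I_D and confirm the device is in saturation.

I_D ≈ 5.5 mA

V_G = V_DD·R_2/(R_1+R_2) = 16×47/129 = 5.83 V. With the source grounded, V_GS = V_G = 5.83 V.
Assume saturation: I_D = (k_n/2)(V_GS − V_t)² = (1/2)×(5.83 − 2.5)² = 0.5×3.33² = 5.54 mA.
V_DS = V_DD − I_D·R_D = 16 − 5.54×0.47 = 13.4 V.
Saturation requires V_DS ≥ V_GS − V_t = 3.33 V; 13.4 ≥ 3.33 ✓.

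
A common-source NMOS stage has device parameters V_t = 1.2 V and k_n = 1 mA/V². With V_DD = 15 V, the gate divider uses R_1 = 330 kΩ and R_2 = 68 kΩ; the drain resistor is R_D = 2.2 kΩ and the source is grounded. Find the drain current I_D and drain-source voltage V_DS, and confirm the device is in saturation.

I_D ≈ 0.93 mA, V_DS ≈ 13 V

V_G = V_DD·R_2/(R_1+R_2) = 15×68/398 = 2.56 V. With the source grounded, V_GS = V_G = 2.56 V.
Assume saturation: I_D = (k_n/2)(V_GS − V_t)² = (1/2)×(2.56 − 1.2)² = 0.5×1.36² = 0.929 mA.
V_DS = V_DD − I_D·R_D = 15 − 0.929×2.2 = 13 V.
Saturation requires V_DS ≥ V_GS − V_t = 1.36 V; 13 ≥ 1.36 ✓.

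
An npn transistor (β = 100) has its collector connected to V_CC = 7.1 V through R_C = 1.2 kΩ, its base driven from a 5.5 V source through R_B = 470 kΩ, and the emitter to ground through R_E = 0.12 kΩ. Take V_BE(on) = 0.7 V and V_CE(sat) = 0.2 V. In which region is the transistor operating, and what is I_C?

active; I_C ≈ 1 mA

Assume active. Base-emitter loop: I_B = (V_BB − V_BE)/(R_B + (β+1)R_E) = (5.5 − 0.7)/(470 + 101×0.12) = 0.00996 mA.
I_C = β·I_B = 100×0.00996 = 0.996 mA.
V_CE = V_CC − I_C·R_C − I_E·R_E = 7.1 − 0.996×1.2 − 1.01×0.12 = 5.78 V > V_CE(sat), so the active-region assumption holds.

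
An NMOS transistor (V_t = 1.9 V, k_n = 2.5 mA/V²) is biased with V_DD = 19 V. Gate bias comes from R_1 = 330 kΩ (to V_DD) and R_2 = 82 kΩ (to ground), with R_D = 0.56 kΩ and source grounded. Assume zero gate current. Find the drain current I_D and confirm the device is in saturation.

I_D ≈ 4.4 mA

V_G = V_DD·R_2/(R_1+R_2) = 19×82/412 = 3.78 V. With the source grounded, V_GS = V_G = 3.78 V.
Assume saturation: I_D = (k_n/2)(V_GS − V_t)² = (2.5/2)×(3.78 − 1.9)² = 1.25×1.88² = 4.43 mA.
V_DS = V_DD − I_D·R_D = 19 − 4.43×0.56 = 16.5 V.
Saturation requires V_DS ≥ V_GS − V_t = 1.88 V; 16.5 ≥ 1.88 ✓.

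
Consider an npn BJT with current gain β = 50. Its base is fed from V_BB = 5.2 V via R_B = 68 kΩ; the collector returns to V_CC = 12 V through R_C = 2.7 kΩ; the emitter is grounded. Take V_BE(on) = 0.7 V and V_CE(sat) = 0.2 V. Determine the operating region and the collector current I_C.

active; I_C ≈ 3.3 mA

Assume active. Base-emitter loop: I_B = (V_BB − V_BE)/R_B = (5.2 − 0.7)/68 = 0.0662 mA.
I_C = β·I_B = 50×0.0662 = 3.31 mA.
V_CE = V_CC − I_C·R_C = 12 − 3.31×2.7 = 3.07 V > V_CE(sat), so the active-region assumption holds.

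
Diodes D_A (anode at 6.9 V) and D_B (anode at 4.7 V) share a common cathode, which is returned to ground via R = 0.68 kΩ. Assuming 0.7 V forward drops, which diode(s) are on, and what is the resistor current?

Only D_A conducts; I_R ≈ 9.1 mA

Assume both conduct. Then node N would need to be at both 6.9−0.7 = 6.2 V and 4.7−0.7 = 4 V, which is impossible.
Assume only D_A conducts: V_N = 6.9 − 0.7 = 6.2 V, so I_R = 6.2/0.68 = 9.12 mA.
Check D_B: its anode-to-cathode voltage is 4.7 − 6.2 = -1.5 V < 0.7 V, so it is off. The assumption is consistent.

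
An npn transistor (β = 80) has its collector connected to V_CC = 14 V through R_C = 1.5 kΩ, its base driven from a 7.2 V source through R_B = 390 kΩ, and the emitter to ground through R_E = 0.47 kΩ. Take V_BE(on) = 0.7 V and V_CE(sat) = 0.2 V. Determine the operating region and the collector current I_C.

Assume active. Base-emitter loop: I_B = (V_BB − V_BE)/(R_B + (β+1)R_E) = (7.2 − 0.7)/(390 + 81×0.47) = 0.0152 mA.
I_C = β·I_B = 80×0.0152 = 1.21 mA.
V_CE = V_CC − I_C·R_C − I_E·R_E = 14 − 1.21×1.5 − 1.23×0.47 = 11.6 V > V_CE(sat), so the active-region assumption holds.

active; I_C ≈ 1.2 mA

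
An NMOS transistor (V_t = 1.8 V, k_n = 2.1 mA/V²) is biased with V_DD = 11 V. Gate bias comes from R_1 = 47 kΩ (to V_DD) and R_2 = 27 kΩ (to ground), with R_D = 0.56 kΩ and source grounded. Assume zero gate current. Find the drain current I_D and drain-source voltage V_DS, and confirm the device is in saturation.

I_D ≈ 5.1 mA, V_DS ≈ 8.1 V

V_G = V_DD·R_2/(R_1+R_2) = 11×27/74 = 4.01 V. With the source grounded, V_GS = V_G = 4.01 V.
Assume saturation: I_D = (k_n/2)(V_GS − V_t)² = (2.1/2)×(4.01 − 1.8)² = 1.05×2.21² = 5.14 mA.
V_DS = V_DD − I_D·R_D = 11 − 5.14×0.56 = 8.12 V.
Saturation requires V_DS ≥ V_GS − V_t = 2.21 V; 8.12 ≥ 2.21 ✓.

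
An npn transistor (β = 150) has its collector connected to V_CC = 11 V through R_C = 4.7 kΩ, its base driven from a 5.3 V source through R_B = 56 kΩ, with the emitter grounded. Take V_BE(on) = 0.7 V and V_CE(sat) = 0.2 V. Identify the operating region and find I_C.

saturation; I_C ≈ 2.3 mA

Assume active: I_B = (5.3 − 0.7)/56 = 0.0821 mA, giving I_C = β·I_B = 12.3 mA.
But then V_CE = 11 − 12.3×4.7 = -46.9 V < V_CE(sat) = 0.2 V — impossible in the active region.
So the transistor is saturated. With V_CE = 0.2 V, I_C = (V_CC − 0.2)/R_C = 10.8/4.7 = 2.3 mA.
Check: β·I_B = 12.3 mA > I_C = 2.3 mA, confirming saturation.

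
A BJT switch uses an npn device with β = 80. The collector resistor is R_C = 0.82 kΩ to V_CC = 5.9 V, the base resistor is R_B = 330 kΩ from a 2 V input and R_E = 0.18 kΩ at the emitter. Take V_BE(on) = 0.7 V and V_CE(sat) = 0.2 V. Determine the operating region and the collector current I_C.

Assume active. Base-emitter loop: I_B = (V_BB − V_BE)/(R_B + (β+1)R_E) = (2 − 0.7)/(330 + 81×0.18) = 0.00377 mA.
I_C = β·I_B = 80×0.00377 = 0.302 mA.
V_CE = V_CC − I_C·R_C − I_E·R_E = 5.9 − 0.302×0.82 − 0.306×0.18 = 5.6 V > V_CE(sat), so the active-region assumption holds.

active; I_C ≈ 0.3 mA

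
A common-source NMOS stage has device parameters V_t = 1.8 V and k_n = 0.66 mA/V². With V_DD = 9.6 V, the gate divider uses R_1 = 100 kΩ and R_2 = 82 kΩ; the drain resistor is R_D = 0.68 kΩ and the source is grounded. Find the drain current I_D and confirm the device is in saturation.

I_D ≈ 2.1 mA

V_G = V_DD·R_2/(R_1+R_2) = 9.6×82/182 = 4.33 V. With the source grounded, V_GS = V_G = 4.33 V.
Assume saturation: I_D = (k_n/2)(V_GS − V_t)² = (0.66/2)×(4.33 − 1.8)² = 0.33×2.53² = 2.1 mA.
V_DS = V_DD − I_D·R_D = 9.6 − 2.1×0.68 = 8.17 V.
Saturation requires V_DS ≥ V_GS − V_t = 2.53 V; 8.17 ≥ 2.53 ✓.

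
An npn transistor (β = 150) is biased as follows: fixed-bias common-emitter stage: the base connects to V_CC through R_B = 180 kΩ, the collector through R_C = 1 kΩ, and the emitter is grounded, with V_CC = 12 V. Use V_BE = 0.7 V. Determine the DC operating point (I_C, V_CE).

I_C ≈ 9.4 mA, V_CE ≈ 2.6 V

Base loop: V_CC = I_B·R_B + V_BE, so I_B = (12 − 0.7)/180 kΩ = 0.0628 mA.
In the active region I_C = β·I_B = 150 × 0.0628 = 9.42 mA.
Collector loop: V_CE = V_CC − I_C·R_C = 12 − 9.42×1 = 2.58 V.
Since V_CE = 2.58 V > V_CE(sat) ≈ 0.2 V, the transistor is in the active region as assumed.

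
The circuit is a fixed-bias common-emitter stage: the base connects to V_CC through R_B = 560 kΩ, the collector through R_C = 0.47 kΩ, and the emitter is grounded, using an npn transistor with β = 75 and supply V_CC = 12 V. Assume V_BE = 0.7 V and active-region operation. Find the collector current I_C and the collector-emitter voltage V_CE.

Base loop: V_CC = I_B·R_B + V_BE, so I_B = (12 − 0.7)/560 kΩ = 0.0202 mA.
In the active region I_C = β·I_B = 75 × 0.0202 = 1.51 mA.
Collector loop: V_CE = V_CC − I_C·R_C = 12 − 1.51×0.47 = 11.3 V.
Since V_CE = 11.3 V > V_CE(sat) ≈ 0.2 V, the transistor is in the active region as assumed.

I_C ≈ 1.5 mA, V_CE ≈ 11 V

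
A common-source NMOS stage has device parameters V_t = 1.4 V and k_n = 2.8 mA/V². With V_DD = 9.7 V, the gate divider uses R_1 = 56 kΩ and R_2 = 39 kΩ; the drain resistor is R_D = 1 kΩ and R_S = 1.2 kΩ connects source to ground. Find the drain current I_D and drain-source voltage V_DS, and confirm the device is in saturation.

I_D ≈ 1.3 mA, V_DS ≈ 6.8 V

V_G = V_DD·R_2/(R_1+R_2) = 9.7×39/95 = 3.98 V.
Assume saturation: I_D = (k_n/2)(V_GS − V_t)² with V_GS = V_G − I_D·R_S = 3.98 − 1.2·I_D.
Substituting gives 2.02·I_D² − 9.68·I_D + 9.33 = 0, with roots I_D = 1.34 or 3.46 mA.
The root I_D = 3.46 mA gives V_GS = -0.173 V ≤ V_t, so take I_D = 1.34 mA.
Then V_GS = 2.38 V and V_DS = V_DD − I_D(R_D+R_S) = 9.7 − 1.34×2.2 = 6.76 V.
Saturation requires V_DS ≥ V_GS − V_t = 0.977 V; 6.76 ≥ 0.977 ✓.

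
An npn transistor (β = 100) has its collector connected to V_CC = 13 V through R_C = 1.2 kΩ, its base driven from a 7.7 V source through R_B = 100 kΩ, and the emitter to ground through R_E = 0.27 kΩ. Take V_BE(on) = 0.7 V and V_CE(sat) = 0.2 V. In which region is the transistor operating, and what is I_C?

Assume active. Base-emitter loop: I_B = (V_BB − V_BE)/(R_B + (β+1)R_E) = (7.7 − 0.7)/(100 + 101×0.27) = 0.055 mA.
I_C = β·I_B = 100×0.055 = 5.5 mA.
V_CE = V_CC − I_C·R_C − I_E·R_E = 13 − 5.5×1.2 − 5.56×0.27 = 4.9 V > V_CE(sat), so the active-region assumption holds.

active; I_C ≈ 5.5 mA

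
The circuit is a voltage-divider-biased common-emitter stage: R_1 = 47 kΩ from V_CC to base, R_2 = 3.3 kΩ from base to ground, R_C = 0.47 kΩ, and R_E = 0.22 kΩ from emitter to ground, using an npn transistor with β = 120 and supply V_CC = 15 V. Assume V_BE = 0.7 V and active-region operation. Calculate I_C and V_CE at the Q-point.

I_C ≈ 1.1 mA, V_CE ≈ 14 V

Thevenize the base divider: V_Th = V_CC·R_2/(R_1+R_2) = 15×3.3/50.3 = 0.984 V, R_Th = R_1‖R_2 = 3.08 kΩ.
Base-emitter loop: V_Th = I_B·R_Th + V_BE + (β+1)I_B·R_E, so I_B = (0.984 − 0.7) / (3.08 + 121×0.22) = 0.00956 mA.
I_C = β·I_B = 120×0.00956 = 1.15 mA, and I_E = (β+1)I_B = 1.16 mA.
V_CE = V_CC − I_C·R_C − I_E·R_E = 15 − 1.15×0.47 − 1.16×0.22 = 14.2 V.
V_CE = 14.2 V > 0.2 V confirms active-region operation.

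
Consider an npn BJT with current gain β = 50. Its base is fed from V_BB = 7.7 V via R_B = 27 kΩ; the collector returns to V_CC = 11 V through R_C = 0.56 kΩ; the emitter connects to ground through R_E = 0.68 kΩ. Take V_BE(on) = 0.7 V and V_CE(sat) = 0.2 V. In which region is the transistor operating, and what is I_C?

Assume active. Base-emitter loop: I_B = (V_BB − V_BE)/(R_B + (β+1)R_E) = (7.7 − 0.7)/(27 + 51×0.68) = 0.113 mA.
I_C = β·I_B = 50×0.113 = 5.67 mA.
V_CE = V_CC − I_C·R_C − I_E·R_E = 11 − 5.67×0.56 − 5.79×0.68 = 3.89 V > V_CE(sat), so the active-region assumption holds.

active; I_C ≈ 5.7 mA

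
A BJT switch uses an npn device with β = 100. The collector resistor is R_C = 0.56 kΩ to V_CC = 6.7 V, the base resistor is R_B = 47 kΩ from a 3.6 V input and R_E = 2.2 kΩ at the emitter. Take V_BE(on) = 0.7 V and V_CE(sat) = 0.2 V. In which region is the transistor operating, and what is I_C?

Assume active. Base-emitter loop: I_B = (V_BB − V_BE)/(R_B + (β+1)R_E) = (3.6 − 0.7)/(47 + 101×2.2) = 0.0108 mA.
I_C = β·I_B = 100×0.0108 = 1.08 mA.
V_CE = V_CC − I_C·R_C − I_E·R_E = 6.7 − 1.08×0.56 − 1.09×2.2 = 3.7 V > V_CE(sat), so the active-region assumption holds.

active; I_C ≈ 1.1 mA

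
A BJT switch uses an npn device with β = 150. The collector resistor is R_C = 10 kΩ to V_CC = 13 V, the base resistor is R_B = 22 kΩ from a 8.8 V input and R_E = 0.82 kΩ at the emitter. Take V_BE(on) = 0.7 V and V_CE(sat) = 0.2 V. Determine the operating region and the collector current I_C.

saturation; I_C ≈ 1.2 mA

Assume active: I_B = (8.8 − 0.7)/(22 + 151×0.82) = 0.0555 mA, I_C = β·I_B = 8.33 mA.
Then V_CE = 13 − 8.33×10 − 8.39×0.82 = -77.2 V < 0.2 V — the active assumption fails.
Re-solve with V_CE = 0.2 V. KCL at the emitter: V_E/R_E = (V_BB−0.7−V_E)/R_B + (V_CC−0.2−V_E)/R_C, giving V_E = 1.21 V.
I_C = (V_CC − 0.2 − V_E)/R_C = (12.8 − 1.21)/10 = 1.16 mA.
Check: I_B = (8.1 − 1.21)/22 = 0.313 mA, and β·I_B = 47 mA > I_C, confirming saturation.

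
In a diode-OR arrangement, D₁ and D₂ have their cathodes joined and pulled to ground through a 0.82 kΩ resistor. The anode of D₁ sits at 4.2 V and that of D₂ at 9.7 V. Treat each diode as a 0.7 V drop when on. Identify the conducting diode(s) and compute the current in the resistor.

Assume both conduct. Then node N would need to be at both 4.2−0.7 = 3.5 V and 9.7−0.7 = 9 V, which is impossible.
Assume only D₂ conducts: V_N = 9.7 − 0.7 = 9 V, so I_R = 9/0.82 = 11 mA.
Check D₁: its anode-to-cathode voltage is 4.2 − 9 = -4.8 V < 0.7 V, so it is off. The assumption is consistent.

Only D₂ conducts; I_R ≈ 11 mA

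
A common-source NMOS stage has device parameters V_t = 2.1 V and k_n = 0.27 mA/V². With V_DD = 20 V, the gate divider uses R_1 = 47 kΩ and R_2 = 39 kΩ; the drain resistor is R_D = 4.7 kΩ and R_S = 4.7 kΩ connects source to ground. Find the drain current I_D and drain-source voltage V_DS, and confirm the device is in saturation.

V_G = V_DD·R_2/(R_1+R_2) = 20×39/86 = 9.07 V.
Assume saturation: I_D = (k_n/2)(V_GS − V_t)² with V_GS = V_G − I_D·R_S = 9.07 − 4.7·I_D.
Substituting gives 2.98·I_D² − 9.84·I_D + 6.56 = 0, with roots I_D = 0.926 or 2.38 mA.
The root I_D = 2.38 mA gives V_GS = -2.09 V ≤ V_t, so take I_D = 0.926 mA.
Then V_GS = 4.72 V and V_DS = V_DD − I_D(R_D+R_S) = 20 − 0.926×9.4 = 11.3 V.
Saturation requires V_DS ≥ V_GS − V_t = 2.62 V; 11.3 ≥ 2.62 ✓.

I_D ≈ 0.93 mA, V_DS ≈ 11 V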